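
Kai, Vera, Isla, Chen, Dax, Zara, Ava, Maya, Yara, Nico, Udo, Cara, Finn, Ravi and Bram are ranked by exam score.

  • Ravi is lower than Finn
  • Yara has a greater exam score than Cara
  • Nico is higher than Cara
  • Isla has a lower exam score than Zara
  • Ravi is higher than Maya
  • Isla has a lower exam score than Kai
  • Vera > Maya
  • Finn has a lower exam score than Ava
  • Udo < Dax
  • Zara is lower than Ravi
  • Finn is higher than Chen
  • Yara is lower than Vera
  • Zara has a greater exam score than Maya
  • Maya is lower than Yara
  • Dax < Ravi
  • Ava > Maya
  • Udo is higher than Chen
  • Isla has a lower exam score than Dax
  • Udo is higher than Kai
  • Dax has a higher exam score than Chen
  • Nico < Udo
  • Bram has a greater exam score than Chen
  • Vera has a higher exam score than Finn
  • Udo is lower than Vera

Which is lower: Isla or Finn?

Link the given pairs in sequence: Isla < Kai; Kai < Udo; Udo < Dax; Dax < Ravi; Ravi < Finn.
Together: Isla < Kai < Udo < Dax < Ravi < Finn.
So Isla < Finn; Isla is the lower of the two.

Isla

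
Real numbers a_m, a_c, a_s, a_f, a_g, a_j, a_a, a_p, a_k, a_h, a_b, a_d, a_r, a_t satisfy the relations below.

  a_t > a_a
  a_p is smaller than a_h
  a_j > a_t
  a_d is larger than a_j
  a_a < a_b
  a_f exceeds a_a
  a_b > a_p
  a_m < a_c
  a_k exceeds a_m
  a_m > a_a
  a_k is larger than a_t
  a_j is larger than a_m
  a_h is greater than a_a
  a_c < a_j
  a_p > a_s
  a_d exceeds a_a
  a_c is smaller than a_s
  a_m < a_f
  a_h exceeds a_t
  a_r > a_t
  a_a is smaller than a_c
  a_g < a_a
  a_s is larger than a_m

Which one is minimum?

Chaining upward from a_g: directly above it, a_a; then a_t, a_m, a_c, a_d, a_f, a_h, a_b; then a_j, a_r, a_k, a_s; then a_p.
That covers every other element, and nothing is given below a_g, so a_g is the minimum.

a_g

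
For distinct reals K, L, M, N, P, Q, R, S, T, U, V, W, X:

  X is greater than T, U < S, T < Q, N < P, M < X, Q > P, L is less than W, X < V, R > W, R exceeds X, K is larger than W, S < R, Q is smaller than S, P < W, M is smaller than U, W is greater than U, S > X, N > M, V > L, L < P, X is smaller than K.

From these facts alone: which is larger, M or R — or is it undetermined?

M < N and N < P give M < P.
With P < Q: M < N < P < Q.
With Q < S: M < N < P < Q < S.
Then S < R extends the chain to R.
So R is larger.

R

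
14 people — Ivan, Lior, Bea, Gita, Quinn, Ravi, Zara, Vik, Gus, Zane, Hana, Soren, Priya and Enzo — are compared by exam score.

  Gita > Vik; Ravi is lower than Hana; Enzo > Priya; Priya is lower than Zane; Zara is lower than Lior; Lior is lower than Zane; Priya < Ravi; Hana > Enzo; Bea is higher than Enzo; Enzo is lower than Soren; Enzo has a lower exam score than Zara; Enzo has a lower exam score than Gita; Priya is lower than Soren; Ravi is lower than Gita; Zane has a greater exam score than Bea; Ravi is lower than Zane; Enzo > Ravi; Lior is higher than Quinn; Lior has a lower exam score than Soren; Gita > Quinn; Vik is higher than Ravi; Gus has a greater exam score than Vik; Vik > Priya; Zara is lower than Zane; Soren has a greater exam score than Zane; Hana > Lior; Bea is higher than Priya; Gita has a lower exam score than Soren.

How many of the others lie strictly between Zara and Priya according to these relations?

Chaining upward from Priya reaches: Ravi, Enzo, Vik, Bea, Lior, Zane, Hana, Gita, Gus, Soren.
Chaining downward from Zara reaches: Ravi, Enzo.
Strictly between Priya and Zara are those in both lists: Ravi, Enzo — 2 elements.

2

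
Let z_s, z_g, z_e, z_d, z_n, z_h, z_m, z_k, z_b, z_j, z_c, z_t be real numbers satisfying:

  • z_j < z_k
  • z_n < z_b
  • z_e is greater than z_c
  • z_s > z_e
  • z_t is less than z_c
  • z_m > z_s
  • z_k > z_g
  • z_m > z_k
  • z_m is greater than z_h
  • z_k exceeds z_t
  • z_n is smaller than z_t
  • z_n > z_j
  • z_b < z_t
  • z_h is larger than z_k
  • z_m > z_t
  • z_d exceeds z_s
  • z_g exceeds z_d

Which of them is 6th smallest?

z_e

Piecing the relations together gives one ordering: z_j < z_n < z_b < z_t < z_c < z_e < z_s < z_d < z_g < z_k < z_h < z_m.
The 6th smallest is z_e.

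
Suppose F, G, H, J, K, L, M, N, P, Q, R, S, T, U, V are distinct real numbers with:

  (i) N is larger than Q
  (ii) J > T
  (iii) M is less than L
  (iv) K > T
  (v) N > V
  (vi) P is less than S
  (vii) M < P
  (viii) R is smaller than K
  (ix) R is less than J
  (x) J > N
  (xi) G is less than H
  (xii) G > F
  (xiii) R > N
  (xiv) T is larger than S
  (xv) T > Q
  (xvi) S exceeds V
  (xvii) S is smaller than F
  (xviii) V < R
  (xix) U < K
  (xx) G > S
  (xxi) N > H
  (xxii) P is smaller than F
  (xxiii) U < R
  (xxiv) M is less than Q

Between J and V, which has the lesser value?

Chaining the given relations: V < S < F < G < H < N < R < J.
So V < J; V is the smaller of the two.

V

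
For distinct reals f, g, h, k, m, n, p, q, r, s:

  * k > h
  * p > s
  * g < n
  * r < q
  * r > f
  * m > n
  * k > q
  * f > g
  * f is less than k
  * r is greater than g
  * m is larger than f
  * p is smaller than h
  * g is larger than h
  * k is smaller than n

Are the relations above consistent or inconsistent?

consistent

Every relation is compatible with s < p < h < g < f < r < q < k < n < m; the set is consistent.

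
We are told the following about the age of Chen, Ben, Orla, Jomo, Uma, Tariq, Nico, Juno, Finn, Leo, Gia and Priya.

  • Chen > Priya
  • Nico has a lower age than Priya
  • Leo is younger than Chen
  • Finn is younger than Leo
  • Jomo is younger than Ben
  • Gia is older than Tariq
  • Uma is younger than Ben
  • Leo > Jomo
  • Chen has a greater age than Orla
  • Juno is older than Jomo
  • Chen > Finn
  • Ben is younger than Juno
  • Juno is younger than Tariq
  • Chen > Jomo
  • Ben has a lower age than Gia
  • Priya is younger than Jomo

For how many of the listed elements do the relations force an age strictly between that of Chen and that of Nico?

The relations place Nico below Chen. An element lies strictly between them when it is forced above Nico and also forced below Chen.
Above Nico: {Priya, Jomo, Leo, Ben, Juno, Tariq, Gia}. Below Chen: {Priya, Jomo, Orla, Finn, Leo}.
Intersection: {Priya, Jomo, Leo} — 3.

3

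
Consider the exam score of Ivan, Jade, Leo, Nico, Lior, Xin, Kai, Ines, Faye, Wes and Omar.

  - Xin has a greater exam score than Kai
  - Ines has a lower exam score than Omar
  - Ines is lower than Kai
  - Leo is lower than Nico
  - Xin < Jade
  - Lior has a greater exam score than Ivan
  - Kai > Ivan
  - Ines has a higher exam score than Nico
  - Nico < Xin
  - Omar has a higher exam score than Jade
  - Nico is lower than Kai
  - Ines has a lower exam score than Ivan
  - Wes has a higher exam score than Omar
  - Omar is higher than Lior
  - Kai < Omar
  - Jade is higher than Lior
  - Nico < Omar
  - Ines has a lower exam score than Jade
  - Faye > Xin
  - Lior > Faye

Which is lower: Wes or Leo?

Leo < Nico and Nico < Ines give Leo < Ines.
With Ines < Ivan: Leo < Nico < Ines < Ivan.
With Ivan < Kai: Leo < Nico < Ines < Ivan < Kai.
With Kai < Xin: Leo < Nico < Ines < Ivan < Kai < Xin.
With Xin < Faye: Leo < Nico < Ines < Ivan < Kai < Xin < Faye.
With Faye < Lior: Leo < Nico < Ines < Ivan < Kai < Xin < Faye < Lior.
With Lior < Jade: Leo < Nico < Ines < Ivan < Kai < Xin < Faye < Lior < Jade.
Then Jade < Omar extends the chain to Omar.
With Omar < Wes: Leo < Nico < Ines < Ivan < Kai < Xin < Faye < Lior < Jade < Omar < Wes.
So Leo < Wes; Leo is the lower of the two.

Leo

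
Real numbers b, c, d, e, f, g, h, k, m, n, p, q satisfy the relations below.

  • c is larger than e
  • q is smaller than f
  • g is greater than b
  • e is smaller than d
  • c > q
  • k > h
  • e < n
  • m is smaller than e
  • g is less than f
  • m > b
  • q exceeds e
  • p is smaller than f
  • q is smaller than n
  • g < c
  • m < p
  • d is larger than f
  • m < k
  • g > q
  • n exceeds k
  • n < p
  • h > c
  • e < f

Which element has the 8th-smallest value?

Chaining the given pairs: b < m < e < q < g < c < h < k < n < p < f < d.
The 8th smallest is k.

k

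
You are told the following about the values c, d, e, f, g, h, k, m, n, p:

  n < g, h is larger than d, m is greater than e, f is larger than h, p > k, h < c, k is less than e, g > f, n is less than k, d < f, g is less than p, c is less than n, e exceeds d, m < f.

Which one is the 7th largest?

The consecutive relations fix a unique order: d < h < c < n < k < e < m < f < g < p.
The 7th largest is n.

n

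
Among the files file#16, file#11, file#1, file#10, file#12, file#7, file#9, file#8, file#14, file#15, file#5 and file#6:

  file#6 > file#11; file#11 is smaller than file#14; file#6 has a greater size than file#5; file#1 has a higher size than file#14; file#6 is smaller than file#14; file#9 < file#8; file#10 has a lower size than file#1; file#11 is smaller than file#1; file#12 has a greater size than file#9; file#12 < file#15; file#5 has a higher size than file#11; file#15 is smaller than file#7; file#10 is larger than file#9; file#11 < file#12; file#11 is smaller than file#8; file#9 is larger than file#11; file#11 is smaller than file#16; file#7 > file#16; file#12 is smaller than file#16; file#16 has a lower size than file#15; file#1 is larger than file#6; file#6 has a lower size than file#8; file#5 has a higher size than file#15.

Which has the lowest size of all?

file#9 is not least since file#11 < file#9; file#12 is not least since file#11 < file#12; file#10 is not least since file#9 < file#10; file#16 is not least since file#12 < file#16; file#15 is not least since file#12 < file#15; file#5 is not least since file#15 < file#5; file#6 is not least since file#11 < file#6; file#14 is not least since file#11 < file#14; file#7 is not least since file#16 < file#7; file#8 is not least since file#6 < file#8; file#1 is not least since file#11 < file#1.
Only file#11 has nothing below it, so file#11 is the lowest size.

file#11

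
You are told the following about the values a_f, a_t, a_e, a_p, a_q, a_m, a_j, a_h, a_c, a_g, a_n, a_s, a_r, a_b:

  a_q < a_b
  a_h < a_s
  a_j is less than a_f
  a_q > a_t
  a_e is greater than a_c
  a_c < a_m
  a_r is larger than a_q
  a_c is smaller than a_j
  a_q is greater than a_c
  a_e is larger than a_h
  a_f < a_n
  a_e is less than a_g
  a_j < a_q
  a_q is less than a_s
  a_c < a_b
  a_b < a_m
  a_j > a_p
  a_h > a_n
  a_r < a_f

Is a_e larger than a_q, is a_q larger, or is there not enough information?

a_e

a_q < a_r and a_r < a_f give a_q < a_f.
Then a_f < a_n extends the chain to a_n.
With a_n < a_h: a_q < a_r < a_f < a_n < a_h.
Then a_h < a_e extends the chain to a_e.
So a_e is larger.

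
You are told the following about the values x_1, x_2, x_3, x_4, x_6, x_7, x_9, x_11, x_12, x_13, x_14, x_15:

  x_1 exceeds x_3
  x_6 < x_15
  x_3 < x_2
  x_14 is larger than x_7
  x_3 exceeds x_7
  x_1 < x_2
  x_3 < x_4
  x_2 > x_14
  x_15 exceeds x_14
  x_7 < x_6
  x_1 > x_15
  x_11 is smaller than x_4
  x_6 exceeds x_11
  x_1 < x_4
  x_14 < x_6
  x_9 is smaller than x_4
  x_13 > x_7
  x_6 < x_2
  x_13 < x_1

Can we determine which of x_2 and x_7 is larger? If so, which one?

x_7 < x_14 < x_6 < x_15 < x_1 < x_2, by transitivity through x_14, x_6, x_15, x_1.
So x_2 is larger.

x_2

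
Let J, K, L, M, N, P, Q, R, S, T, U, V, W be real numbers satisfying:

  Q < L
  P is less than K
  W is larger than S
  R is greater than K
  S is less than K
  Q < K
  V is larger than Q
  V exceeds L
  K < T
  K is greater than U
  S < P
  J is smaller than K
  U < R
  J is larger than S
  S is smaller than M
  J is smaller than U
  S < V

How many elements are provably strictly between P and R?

The relations place P below R. An element lies strictly between them when it is forced above P and also forced below R.
Above P: {K, T}. Below R: {S, J, Q, U, K}.
Intersection: {K} — 1.

1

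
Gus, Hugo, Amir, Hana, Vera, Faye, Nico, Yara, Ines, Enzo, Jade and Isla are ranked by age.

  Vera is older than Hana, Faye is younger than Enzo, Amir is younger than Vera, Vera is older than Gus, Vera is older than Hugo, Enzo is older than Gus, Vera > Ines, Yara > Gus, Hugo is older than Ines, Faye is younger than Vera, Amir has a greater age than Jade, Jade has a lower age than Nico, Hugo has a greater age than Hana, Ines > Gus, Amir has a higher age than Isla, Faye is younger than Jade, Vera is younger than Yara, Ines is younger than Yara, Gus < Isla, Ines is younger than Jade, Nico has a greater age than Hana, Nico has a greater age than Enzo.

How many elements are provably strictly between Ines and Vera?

3

The relations place Ines below Vera. An element lies strictly between them when it is forced above Ines and also forced below Vera.
Above Ines: {Jade, Hugo, Amir, Nico, Yara}. Below Vera: {Gus, Faye, Jade, Isla, Hana, Hugo, Amir}.
Intersection: {Jade, Hugo, Amir} — 3.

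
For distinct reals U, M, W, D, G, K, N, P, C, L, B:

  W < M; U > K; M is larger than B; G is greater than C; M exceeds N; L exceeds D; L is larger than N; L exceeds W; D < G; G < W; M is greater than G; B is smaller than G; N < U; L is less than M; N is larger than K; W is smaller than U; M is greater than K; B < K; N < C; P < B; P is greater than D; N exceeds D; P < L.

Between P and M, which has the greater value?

M

P < B and B < K give P < K.
With K < N: P < B < K < N.
Then N < C extends the chain to C.
Then C < G extends the chain to G.
With G < W: P < B < K < N < C < G < W.
With W < L: P < B < K < N < C < G < W < L.
Then L < M extends the chain to M.
So P < M; M is the larger of the two.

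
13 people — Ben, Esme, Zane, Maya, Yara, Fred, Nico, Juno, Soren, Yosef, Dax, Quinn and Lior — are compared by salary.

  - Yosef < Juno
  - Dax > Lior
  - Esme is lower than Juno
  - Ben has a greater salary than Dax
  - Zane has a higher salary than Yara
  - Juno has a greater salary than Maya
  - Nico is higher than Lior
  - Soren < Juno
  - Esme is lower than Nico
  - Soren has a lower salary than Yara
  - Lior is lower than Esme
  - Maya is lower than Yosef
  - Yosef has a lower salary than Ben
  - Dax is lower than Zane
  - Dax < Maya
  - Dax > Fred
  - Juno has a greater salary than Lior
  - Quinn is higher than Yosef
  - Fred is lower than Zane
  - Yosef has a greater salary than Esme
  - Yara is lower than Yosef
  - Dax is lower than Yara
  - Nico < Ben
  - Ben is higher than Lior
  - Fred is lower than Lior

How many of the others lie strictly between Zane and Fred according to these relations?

The relations place Fred below Zane. An element lies strictly between them when it is forced above Fred and also forced below Zane.
Above Fred: {Lior, Dax, Maya, Yara, Esme, Yosef, Quinn, Nico, Ben, Juno}. Below Zane: {Lior, Dax, Soren, Yara}.
Intersection: {Lior, Dax, Yara} — 3.

3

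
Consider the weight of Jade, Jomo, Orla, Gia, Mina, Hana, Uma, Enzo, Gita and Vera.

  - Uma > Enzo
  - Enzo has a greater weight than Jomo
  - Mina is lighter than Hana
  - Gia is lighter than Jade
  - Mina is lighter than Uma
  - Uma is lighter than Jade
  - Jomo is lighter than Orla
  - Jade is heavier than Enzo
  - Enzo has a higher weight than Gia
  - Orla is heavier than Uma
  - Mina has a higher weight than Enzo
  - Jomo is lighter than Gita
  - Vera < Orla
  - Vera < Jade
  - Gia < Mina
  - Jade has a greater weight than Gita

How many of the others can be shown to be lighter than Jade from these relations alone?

Directly below Jade: Gia, Enzo, Gita, Uma, Vera.
One step further: Jomo, Mina (7 so far).
No other element is forced below Jade by the given relations, so the count is 7.

7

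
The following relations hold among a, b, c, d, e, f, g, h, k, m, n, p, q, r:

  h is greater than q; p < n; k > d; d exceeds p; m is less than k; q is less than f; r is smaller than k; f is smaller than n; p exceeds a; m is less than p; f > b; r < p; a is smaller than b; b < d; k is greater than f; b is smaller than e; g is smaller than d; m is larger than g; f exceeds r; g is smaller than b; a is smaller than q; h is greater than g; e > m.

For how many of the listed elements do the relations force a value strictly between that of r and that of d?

The relations place r below d. An element lies strictly between them when it is forced above r and also forced below d.
Above r: {p, f, n, k}. Below d: {g, a, m, p, b}.
Intersection: {p} — 1.

1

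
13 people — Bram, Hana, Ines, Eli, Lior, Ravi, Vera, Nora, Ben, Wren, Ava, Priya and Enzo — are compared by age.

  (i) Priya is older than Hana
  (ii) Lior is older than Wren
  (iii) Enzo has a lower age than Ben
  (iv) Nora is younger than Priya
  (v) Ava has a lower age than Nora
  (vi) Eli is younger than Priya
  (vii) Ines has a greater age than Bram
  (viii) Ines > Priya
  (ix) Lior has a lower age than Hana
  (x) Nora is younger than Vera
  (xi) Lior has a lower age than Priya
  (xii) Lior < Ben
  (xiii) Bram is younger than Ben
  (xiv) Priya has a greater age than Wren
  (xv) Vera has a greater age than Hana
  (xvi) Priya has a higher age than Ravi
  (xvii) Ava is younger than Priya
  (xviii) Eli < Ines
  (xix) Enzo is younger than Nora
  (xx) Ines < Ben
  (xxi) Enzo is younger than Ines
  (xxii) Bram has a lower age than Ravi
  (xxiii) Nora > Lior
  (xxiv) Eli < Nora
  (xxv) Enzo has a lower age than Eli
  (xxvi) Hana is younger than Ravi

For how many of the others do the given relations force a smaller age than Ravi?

4

From Ravi the given relations immediately reach Bram, Hana.
From those, Lior — 3 in total.
From those, Wren — 4 in total.
No other element is forced below Ravi by the given relations, so the count is 4.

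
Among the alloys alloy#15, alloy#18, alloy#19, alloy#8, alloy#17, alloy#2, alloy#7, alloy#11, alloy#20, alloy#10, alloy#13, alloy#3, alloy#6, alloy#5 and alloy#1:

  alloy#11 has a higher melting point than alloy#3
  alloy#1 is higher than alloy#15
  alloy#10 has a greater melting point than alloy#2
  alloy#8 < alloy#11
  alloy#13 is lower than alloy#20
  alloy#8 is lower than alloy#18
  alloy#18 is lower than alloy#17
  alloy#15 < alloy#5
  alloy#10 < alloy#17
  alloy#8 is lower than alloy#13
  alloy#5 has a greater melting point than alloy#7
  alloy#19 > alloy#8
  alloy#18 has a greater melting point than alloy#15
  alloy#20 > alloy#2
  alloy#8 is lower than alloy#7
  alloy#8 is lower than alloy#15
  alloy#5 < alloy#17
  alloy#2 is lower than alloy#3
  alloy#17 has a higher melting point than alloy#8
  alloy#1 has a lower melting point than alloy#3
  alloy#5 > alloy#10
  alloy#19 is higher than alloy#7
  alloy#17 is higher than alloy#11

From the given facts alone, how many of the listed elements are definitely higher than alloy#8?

11

Directly above alloy#8: alloy#15, alloy#13, alloy#7, alloy#11, alloy#19, alloy#18, alloy#17.
One step further: alloy#1, alloy#5, alloy#20 (10 so far).
One step further: alloy#3 (11 so far).
Nothing else is reachable above alloy#8; 11 in all.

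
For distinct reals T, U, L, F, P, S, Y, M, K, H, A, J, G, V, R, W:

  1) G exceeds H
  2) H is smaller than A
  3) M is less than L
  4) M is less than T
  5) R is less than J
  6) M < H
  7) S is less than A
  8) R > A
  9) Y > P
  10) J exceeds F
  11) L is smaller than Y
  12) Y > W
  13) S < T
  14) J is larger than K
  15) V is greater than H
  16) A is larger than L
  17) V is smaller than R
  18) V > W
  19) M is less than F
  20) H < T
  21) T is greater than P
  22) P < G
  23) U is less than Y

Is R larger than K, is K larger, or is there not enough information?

undetermined

Following every chain through K: above K we get J.
R is not reached, and no chain runs the other way from R to K.
So the given relations leave the order of K and R undetermined.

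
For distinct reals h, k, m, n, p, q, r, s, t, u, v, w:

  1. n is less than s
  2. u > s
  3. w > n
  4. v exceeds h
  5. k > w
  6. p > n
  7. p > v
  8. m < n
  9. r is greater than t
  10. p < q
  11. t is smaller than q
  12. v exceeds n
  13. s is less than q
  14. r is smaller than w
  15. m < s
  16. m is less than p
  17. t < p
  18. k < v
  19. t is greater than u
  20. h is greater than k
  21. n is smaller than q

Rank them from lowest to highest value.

m < n < s < u < t < r < w < k < h < v < p < q

Each adjacent pair is fixed by a given relation: m < n; n < s; s < u; u < t; t < r; r < w; w < k; k < h; h < v; v < p; p < q. Chaining them end to end gives the full order.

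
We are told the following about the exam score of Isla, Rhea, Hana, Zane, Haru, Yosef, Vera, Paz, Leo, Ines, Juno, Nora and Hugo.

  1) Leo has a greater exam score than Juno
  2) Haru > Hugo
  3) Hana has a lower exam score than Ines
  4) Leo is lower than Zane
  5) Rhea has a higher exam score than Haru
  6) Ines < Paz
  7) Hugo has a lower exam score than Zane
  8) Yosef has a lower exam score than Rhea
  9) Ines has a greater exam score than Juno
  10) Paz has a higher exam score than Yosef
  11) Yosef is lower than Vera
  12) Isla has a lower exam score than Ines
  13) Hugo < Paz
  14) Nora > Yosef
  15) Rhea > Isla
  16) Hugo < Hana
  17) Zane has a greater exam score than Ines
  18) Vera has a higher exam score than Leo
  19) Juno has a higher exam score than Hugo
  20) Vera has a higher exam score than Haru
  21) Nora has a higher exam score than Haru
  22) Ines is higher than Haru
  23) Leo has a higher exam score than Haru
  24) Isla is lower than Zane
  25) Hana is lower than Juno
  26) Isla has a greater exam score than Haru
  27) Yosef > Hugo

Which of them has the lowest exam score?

Chaining upward from Hugo: directly above it, Hana, Juno, Haru, Yosef, Paz, Zane; then Isla, Leo, Ines, Rhea, Vera, Nora.
That covers every other element, and nothing is given below Hugo, so Hugo is the lowest exam score.

Hugo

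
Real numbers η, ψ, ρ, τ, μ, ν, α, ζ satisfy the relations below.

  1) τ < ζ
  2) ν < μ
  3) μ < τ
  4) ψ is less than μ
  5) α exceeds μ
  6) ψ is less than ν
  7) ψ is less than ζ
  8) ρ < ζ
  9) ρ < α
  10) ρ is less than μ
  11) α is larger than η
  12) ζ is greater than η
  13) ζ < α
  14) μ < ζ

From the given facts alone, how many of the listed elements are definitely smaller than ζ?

From ζ the given relations immediately reach ψ, ρ, μ, η, τ.
From those, ν — 6 in total.
Nothing else is reachable below ζ; 6 in all.

6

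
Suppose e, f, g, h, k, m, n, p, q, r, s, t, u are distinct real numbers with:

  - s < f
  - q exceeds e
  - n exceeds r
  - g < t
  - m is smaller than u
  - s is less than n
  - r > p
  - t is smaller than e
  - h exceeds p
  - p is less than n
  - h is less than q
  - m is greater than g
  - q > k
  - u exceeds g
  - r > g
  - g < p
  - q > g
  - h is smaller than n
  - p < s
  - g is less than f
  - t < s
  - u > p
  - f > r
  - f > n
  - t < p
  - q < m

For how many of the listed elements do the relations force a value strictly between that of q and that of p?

1

Chaining upward from p reaches: s, h, r, n, m, u, f.
Chaining downward from q reaches: g, t, h, k, e.
Strictly between p and q are those in both lists: h — 1 element.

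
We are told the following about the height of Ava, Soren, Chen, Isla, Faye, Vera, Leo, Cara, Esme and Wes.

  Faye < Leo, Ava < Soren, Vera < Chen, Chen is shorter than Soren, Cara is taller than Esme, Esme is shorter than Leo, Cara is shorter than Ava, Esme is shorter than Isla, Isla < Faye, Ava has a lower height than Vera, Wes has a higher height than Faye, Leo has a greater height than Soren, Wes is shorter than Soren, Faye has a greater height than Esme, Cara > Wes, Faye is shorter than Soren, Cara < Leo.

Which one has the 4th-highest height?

Vera

Chaining the given pairs: Esme < Isla < Faye < Wes < Cara < Ava < Vera < Chen < Soren < Leo.
The 4th largest is Vera.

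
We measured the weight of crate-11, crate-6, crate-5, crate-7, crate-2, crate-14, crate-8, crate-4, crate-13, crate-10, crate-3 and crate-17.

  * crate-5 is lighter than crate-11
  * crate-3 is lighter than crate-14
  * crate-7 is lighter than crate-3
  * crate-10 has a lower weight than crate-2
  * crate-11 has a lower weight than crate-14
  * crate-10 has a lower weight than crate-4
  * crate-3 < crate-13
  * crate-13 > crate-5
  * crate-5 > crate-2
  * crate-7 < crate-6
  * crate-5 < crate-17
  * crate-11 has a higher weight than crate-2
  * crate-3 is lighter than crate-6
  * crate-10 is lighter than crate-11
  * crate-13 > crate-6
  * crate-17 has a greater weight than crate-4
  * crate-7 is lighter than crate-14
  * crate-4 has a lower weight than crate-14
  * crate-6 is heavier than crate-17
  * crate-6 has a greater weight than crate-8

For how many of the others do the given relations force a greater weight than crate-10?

8

Directly above crate-10: crate-2, crate-4, crate-11.
One step further: crate-5, crate-17, crate-14 (6 so far).
One step further: crate-6, crate-13 (8 so far).
Nothing else is reachable above crate-10; 8 in all.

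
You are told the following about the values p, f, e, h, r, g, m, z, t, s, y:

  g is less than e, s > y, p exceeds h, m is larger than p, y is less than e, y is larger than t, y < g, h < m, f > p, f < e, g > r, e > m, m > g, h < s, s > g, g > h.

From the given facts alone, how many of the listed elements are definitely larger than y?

From y the given relations immediately reach g, e, s.
From those, m — 4 in total.
Nothing else is reachable above y; 4 in all.

4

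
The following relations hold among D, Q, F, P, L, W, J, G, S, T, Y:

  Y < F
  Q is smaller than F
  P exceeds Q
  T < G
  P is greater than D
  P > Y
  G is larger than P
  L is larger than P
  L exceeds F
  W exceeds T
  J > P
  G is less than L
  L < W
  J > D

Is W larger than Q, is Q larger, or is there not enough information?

Chaining the given relations: Q < P < G < L < W.
So W is larger.

W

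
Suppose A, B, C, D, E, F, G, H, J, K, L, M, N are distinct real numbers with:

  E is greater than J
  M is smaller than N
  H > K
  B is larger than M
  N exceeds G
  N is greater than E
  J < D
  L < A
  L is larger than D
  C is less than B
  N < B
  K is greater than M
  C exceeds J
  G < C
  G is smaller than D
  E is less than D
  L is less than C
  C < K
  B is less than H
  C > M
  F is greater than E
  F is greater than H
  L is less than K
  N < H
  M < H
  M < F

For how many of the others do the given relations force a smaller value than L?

4

The elements the relations force below L are G, J, E, D — no chain reaches any other.
That is 4.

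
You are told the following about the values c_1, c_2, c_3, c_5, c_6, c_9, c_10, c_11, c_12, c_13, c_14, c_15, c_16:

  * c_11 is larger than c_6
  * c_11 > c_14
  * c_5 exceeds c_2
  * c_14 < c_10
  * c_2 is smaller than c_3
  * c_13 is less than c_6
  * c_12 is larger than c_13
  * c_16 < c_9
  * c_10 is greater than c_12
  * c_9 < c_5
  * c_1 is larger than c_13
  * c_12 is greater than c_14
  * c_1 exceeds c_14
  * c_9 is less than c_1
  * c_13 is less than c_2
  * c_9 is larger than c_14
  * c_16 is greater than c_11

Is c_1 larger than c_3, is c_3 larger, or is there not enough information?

undetermined

Following every chain through c_3: below c_3 we get c_13, c_2.
c_1 is not reached, and no chain runs the other way from c_1 to c_3.
So the given relations leave the order of c_3 and c_1 undetermined.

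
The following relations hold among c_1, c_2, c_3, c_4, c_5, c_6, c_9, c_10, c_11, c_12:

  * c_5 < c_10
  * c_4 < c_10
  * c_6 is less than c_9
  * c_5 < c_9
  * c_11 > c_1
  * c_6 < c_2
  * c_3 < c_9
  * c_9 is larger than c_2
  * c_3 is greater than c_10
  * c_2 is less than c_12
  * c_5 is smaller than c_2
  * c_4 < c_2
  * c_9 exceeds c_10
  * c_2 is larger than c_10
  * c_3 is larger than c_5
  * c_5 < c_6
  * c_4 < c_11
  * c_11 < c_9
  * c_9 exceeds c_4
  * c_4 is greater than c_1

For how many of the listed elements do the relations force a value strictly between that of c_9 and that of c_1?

5

The relations place c_1 below c_9. An element lies strictly between them when it is forced above c_1 and also forced below c_9.
Above c_1: {c_4, c_10, c_3, c_2, c_11, c_12}. Below c_9: {c_4, c_5, c_10, c_6, c_3, c_2, c_11}.
Intersection: {c_4, c_10, c_3, c_2, c_11} — 5.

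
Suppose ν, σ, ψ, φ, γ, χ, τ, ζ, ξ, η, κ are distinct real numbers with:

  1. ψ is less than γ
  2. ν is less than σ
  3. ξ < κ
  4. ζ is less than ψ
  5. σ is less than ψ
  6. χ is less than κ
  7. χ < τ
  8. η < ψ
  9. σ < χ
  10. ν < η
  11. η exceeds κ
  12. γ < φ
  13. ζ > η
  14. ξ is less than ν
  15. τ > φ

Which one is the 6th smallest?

The consecutive relations fix a unique order: ξ < ν < σ < χ < κ < η < ζ < ψ < γ < φ < τ.
Counting 6 from the smallest end gives η.

η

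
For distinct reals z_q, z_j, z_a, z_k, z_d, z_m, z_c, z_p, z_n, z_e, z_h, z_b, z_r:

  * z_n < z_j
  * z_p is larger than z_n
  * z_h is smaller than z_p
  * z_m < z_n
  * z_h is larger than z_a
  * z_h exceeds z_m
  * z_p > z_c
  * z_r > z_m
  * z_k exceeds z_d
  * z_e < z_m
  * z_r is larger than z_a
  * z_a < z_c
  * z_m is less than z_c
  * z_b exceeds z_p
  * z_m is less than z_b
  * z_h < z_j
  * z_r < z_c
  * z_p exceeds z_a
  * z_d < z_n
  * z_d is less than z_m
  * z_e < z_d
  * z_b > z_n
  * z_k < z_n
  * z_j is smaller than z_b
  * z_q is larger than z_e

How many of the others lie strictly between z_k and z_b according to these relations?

The relations place z_k below z_b. An element lies strictly between them when it is forced above z_k and also forced below z_b.
Above z_k: {z_n, z_j, z_p}. Below z_b: {z_e, z_d, z_m, z_a, z_r, z_n, z_h, z_c, z_j, z_p}.
Intersection: {z_n, z_j, z_p} — 3.

3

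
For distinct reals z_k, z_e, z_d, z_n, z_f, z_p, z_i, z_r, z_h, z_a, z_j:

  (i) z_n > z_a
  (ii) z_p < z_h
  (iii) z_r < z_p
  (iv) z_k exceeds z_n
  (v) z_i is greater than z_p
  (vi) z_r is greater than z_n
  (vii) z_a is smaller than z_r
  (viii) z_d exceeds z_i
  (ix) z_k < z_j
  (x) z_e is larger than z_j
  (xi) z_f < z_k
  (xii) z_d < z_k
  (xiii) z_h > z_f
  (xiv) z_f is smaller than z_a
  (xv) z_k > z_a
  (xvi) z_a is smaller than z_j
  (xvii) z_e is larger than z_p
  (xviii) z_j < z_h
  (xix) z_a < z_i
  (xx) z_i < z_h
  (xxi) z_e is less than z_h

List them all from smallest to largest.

The consecutive links are each given: z_f < z_a; z_a < z_n; z_n < z_r; z_r < z_p; z_p < z_i; z_i < z_d; z_d < z_k; z_k < z_j; z_j < z_e; z_e < z_h.

z_f < z_a < z_n < z_r < z_p < z_i < z_d < z_k < z_j < z_e < z_h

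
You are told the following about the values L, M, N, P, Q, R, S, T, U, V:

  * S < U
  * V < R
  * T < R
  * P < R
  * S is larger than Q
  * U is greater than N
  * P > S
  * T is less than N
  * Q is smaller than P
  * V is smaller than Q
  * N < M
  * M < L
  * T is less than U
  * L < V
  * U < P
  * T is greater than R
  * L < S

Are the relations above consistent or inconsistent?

inconsistent

We have R < T stated directly, yet also T < N < M < L < V < Q < S < U < P < R by chaining the others — so T < R. Contradiction.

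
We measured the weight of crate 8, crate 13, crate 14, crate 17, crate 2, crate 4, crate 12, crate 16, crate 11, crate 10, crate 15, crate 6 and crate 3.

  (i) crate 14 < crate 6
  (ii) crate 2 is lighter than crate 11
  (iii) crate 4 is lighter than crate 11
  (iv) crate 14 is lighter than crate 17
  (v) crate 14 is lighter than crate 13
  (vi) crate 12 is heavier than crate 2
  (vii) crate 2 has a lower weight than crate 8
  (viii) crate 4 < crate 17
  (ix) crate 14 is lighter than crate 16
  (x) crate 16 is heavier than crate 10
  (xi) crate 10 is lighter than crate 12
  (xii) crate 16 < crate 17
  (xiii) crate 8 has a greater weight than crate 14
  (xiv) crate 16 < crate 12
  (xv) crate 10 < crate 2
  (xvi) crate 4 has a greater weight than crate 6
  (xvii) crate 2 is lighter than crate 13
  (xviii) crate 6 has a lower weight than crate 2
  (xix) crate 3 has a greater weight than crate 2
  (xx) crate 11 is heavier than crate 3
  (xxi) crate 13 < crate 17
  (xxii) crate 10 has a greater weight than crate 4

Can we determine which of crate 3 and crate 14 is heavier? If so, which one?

Link the given pairs in sequence: crate 14 < crate 6; crate 6 < crate 4; crate 4 < crate 10; crate 10 < crate 2; crate 2 < crate 3.
Chaining these gives crate 14 < crate 6 < crate 4 < crate 10 < crate 2 < crate 3.
So crate 3 is heavier.

crate 3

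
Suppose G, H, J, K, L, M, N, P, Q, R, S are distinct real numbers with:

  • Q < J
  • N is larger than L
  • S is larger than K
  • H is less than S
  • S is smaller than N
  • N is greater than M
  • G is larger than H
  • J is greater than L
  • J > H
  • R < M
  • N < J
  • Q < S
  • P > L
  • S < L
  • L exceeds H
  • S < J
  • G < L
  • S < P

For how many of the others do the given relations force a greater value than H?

6

Directly above H: G, S, L, J.
One step further: P, N (6 so far).
Nothing else is reachable above H; 6 in all.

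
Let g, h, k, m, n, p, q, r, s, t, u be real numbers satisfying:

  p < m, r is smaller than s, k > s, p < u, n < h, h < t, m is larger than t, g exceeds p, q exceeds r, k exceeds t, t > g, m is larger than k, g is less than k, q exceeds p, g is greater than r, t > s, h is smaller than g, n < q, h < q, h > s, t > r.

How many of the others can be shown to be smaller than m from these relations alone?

The elements the relations force below m are r, n, p, s, h, g, t, k — no chain reaches any other.
That is 8.

8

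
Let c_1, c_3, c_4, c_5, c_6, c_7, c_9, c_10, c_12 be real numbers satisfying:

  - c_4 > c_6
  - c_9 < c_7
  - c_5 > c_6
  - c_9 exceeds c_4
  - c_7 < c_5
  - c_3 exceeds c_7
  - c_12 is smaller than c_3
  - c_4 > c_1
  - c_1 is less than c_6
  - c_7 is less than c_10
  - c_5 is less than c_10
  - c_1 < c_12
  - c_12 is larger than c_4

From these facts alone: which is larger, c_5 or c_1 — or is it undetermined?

c_5

Following the relations from c_1: c_1 < c_6 < c_4 < c_9 < c_7 < c_5.
So c_5 is larger.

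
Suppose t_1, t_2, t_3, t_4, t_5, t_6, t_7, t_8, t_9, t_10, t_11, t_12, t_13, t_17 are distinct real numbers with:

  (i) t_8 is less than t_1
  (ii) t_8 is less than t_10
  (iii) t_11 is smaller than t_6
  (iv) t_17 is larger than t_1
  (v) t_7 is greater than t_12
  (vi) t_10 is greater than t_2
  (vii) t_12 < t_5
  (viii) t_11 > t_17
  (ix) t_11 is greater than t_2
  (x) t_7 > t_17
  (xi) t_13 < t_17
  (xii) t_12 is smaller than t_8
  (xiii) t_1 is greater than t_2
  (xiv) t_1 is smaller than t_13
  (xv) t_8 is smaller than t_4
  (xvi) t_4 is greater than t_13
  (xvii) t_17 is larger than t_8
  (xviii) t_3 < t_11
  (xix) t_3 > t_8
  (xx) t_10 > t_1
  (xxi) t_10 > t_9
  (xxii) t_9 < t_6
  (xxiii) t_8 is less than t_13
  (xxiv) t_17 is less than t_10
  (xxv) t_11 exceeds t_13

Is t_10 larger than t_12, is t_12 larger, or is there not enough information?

t_12 < t_8 and t_8 < t_1 give t_12 < t_1.
Then t_1 < t_13 extends the chain to t_13.
Then t_13 < t_17 extends the chain to t_17.
With t_17 < t_10: t_12 < t_8 < t_1 < t_13 < t_17 < t_10.
So t_10 is larger.

t_10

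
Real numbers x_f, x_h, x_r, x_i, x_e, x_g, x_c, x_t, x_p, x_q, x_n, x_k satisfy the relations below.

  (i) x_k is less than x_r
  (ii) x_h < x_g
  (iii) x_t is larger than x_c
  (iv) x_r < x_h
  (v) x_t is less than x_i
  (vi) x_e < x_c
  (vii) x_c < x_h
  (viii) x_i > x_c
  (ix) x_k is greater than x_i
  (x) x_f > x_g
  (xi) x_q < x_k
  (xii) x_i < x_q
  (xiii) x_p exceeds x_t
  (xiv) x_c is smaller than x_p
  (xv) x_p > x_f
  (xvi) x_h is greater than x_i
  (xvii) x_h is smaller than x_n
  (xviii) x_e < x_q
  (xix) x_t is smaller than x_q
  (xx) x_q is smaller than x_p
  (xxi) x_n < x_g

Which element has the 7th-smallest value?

x_r

Piecing the relations together gives one ordering: x_e < x_c < x_t < x_i < x_q < x_k < x_r < x_h < x_n < x_g < x_f < x_p.
Counting 7 from the smallest end gives x_r.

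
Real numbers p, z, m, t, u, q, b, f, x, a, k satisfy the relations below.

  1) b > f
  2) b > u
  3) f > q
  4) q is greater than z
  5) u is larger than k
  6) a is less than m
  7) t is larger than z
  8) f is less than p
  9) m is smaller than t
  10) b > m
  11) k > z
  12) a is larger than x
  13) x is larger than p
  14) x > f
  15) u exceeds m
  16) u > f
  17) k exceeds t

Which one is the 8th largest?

p

Chaining the given pairs: z < q < f < p < x < a < m < t < k < u < b.
The 8th largest is p.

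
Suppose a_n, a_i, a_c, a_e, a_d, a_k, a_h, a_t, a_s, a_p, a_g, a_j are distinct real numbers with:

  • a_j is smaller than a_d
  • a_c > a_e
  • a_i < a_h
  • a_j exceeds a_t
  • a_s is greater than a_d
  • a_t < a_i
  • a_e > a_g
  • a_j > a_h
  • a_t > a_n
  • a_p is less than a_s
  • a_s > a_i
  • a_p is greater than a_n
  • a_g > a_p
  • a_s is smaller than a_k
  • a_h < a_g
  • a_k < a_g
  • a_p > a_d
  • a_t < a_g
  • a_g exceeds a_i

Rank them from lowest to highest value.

a_n < a_t < a_i < a_h < a_j < a_d < a_p < a_s < a_k < a_g < a_e < a_c

The consecutive links are each given: a_n < a_t; a_t < a_i; a_i < a_h; a_h < a_j; a_j < a_d; a_d < a_p; a_p < a_s; a_s < a_k; a_k < a_g; a_g < a_e; a_e < a_c.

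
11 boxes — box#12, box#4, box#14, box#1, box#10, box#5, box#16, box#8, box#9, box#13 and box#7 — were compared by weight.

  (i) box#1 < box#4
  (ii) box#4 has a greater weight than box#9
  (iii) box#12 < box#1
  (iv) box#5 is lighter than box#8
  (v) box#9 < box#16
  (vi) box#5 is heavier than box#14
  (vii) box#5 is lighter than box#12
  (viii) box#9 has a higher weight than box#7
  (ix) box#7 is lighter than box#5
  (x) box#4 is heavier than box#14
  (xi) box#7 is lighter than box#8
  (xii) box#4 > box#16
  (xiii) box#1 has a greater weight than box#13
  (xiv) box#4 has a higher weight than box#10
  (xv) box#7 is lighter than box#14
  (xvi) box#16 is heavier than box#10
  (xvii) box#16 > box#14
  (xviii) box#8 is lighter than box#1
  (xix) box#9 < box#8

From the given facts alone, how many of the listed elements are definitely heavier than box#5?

Directly above box#5: box#12, box#8.
One step further: box#1 (3 so far).
One step further: box#4 (4 so far).
No other element is forced above box#5 by the given relations, so the count is 4.

4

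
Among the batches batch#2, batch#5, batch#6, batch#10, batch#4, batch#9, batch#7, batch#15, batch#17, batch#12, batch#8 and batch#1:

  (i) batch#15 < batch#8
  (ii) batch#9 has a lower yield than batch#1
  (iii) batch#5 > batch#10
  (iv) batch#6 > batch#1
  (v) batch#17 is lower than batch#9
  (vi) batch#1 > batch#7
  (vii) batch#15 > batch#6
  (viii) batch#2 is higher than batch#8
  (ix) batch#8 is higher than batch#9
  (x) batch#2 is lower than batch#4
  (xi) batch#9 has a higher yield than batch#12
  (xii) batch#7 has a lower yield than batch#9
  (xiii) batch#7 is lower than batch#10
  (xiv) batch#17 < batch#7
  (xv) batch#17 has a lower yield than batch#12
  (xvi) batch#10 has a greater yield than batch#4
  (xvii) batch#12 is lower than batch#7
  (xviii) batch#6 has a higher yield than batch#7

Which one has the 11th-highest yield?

batch#12

The consecutive relations fix a unique order: batch#17 < batch#12 < batch#7 < batch#9 < batch#1 < batch#6 < batch#15 < batch#8 < batch#2 < batch#4 < batch#10 < batch#5.
Counting 11 from the largest end gives batch#12.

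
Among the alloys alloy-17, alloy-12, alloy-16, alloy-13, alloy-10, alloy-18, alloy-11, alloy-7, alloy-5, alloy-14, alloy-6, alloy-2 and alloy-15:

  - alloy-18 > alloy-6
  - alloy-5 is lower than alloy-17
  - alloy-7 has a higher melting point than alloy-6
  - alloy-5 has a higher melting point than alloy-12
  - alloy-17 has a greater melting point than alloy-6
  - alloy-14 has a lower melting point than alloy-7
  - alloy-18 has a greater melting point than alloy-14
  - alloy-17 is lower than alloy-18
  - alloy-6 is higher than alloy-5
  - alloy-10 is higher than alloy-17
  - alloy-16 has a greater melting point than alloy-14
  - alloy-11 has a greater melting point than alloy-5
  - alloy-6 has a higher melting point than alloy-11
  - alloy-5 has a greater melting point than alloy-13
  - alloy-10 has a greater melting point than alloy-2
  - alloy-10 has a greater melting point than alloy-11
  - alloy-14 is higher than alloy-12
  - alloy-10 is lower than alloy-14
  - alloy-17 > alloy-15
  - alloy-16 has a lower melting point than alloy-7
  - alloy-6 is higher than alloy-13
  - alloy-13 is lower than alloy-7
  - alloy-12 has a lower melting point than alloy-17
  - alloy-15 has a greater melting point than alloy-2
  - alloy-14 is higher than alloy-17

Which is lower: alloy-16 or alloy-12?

The relevant relations are alloy-12 < alloy-5; alloy-5 < alloy-11; alloy-11 < alloy-6; alloy-6 < alloy-17; alloy-17 < alloy-10; alloy-10 < alloy-14; alloy-14 < alloy-16.
Chaining these gives alloy-12 < alloy-5 < alloy-11 < alloy-6 < alloy-17 < alloy-10 < alloy-14 < alloy-16.
So alloy-12 < alloy-16; alloy-12 is the lower of the two.

alloy-12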